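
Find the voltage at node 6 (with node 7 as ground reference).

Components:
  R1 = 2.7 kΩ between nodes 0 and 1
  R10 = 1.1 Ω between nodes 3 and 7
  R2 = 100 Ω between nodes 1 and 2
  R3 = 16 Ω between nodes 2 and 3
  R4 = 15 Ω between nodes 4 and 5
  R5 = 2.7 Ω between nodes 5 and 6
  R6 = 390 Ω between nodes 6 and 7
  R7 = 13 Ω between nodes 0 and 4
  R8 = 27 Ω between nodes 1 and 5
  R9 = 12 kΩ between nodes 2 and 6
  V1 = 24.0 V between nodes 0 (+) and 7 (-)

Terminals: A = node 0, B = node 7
Nodal analysis, taking node 7 as the 0 V reference.
Source V1 fixes V_0 = 24 V.
KCL at each unknown node (sum of currents leaving = 0; resistances in Ω):
  Node 1: (V_1 - 24)/2700 + (V_1 - V_2)/100 + (V_1 - V_5)/27 = 0
  Node 2: (V_2 - V_1)/100 + (V_2 - V_3)/16 + (V_2 - V_6)/12000 = 0
  Node 3: (V_3 - V_2)/16 + (V_3 - 0)/1.1 = 0
  Node 4: (V_4 - V_5)/15 + (V_4 - 24)/13 = 0
  Node 5: (V_5 - V_4)/15 + (V_5 - V_6)/2.7 + (V_5 - V_1)/27 = 0
  Node 6: (V_6 - V_5)/2.7 + (V_6 - 0)/390 + (V_6 - V_2)/12000 = 0
Collecting terms (coefficients in siemens):
  0.04741·V_1 - 0.01·V_2 - 0.03704·V_5 = 0.008889
  0.07258·V_2 - 0.01·V_1 - 0.0625·V_3 - 0.00008333·V_6 = 0
  0.9716·V_3 - 0.0625·V_2 = 0
  0.1436·V_4 - 0.06667·V_5 = 1.846
  0.4741·V_5 - 0.03704·V_1 - 0.06667·V_4 - 0.3704·V_6 = 0
  0.373·V_6 - 0.00008333·V_2 - 0.3704·V_5 = 0
Solving these 6 simultaneous equations (Gaussian elimination) gives:
  V_1 = 15.51 V, V_2 = 2.285 V, V_3 = 0.147 V, V_4 = 21.68 V
  V_5 = 18.99 V, V_6 = 18.86 V
The requested potential is V_6 = 18.86 V.

Final answer: V_6 = 18.86 V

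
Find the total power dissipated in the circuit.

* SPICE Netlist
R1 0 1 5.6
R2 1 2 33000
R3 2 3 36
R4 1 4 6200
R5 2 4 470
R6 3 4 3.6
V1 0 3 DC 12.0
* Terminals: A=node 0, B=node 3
Nodal analysis, taking node 3 as the 0 V reference.
Source V1 fixes V_0 = 12 V.
KCL at each unknown node (sum of currents leaving = 0; resistances in Ω):
  Node 1: (V_1 - 12)/5.6 + (V_1 - V_2)/33000 + (V_1 - V_4)/6200 = 0
  Node 2: (V_2 - V_1)/33000 + (V_2 - 0)/36 + (V_2 - V_4)/470 = 0
  Node 4: (V_4 - V_1)/6200 + (V_4 - V_2)/470 + (V_4 - 0)/3.6 = 0
Collecting terms (coefficients in siemens):
  0.1788·V_1 - 0.0000303·V_2 - 0.0001613·V_4 = 2.143
  0.02994·V_2 - 0.0000303·V_1 - 0.002128·V_4 = 0
  0.2801·V_4 - 0.0001613·V_1 - 0.002128·V_2 = 0
Solving these 3 simultaneous equations (Gaussian elimination) gives:
  V_1 = 11.99 V, V_2 = 0.01263 V, V_4 = 0.006999 V
Power in each resistor, P = (ΔV)²/R:
  P_R1 = (12 - 11.99)²/5.6 = 0.0000295 W
  P_R2 = (11.99 - 0.01263)²/33000 = 0.004345 W
  P_R3 = (0.01263 - 0)²/36 = 0.000004432 W
  P_R4 = (11.99 - 0.006999)²/6200 = 0.02315 W
  P_R5 = (0.01263 - 0.006999)²/470 = 0.0000000675 W
  P_R6 = (0 - 0.006999)²/3.6 = 0.00001361 W
P_total = P_R1 + P_R2 + P_R3 + P_R4 + P_R5 + P_R6 = 0.02754 W

Final answer: 0.02754 W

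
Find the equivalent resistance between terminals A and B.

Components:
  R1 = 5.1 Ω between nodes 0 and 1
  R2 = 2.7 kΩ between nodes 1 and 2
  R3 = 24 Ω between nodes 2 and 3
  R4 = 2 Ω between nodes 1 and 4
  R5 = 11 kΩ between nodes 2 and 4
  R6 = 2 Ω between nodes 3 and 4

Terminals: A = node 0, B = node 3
The network is not a plain series/parallel combination. Inject a 1 A test current into terminal A (node 0) and return it from terminal B (node 3); then R_eq = V_A / (1 A).
Nodal analysis, taking node 3 as the 0 V reference.
Current source I_test pushes 1 A into node 0 and draws it out of node 3.
KCL at each unknown node (sum of currents leaving = 0; resistances in Ω):
  Node 0: (V_0 - V_1)/5.1 - 1 = 0
  Node 1: (V_1 - V_0)/5.1 + (V_1 - V_2)/2700 + (V_1 - V_4)/2 = 0
  Node 2: (V_2 - V_1)/2700 + (V_2 - 0)/24 + (V_2 - V_4)/11000 = 0
  Node 4: (V_4 - V_1)/2 + (V_4 - V_2)/11000 + (V_4 - 0)/2 = 0
Collecting terms (coefficients in siemens):
  0.1961·V_0 - 0.1961·V_1 = 1
  0.6964·V_1 - 0.1961·V_0 - 0.0003704·V_2 - 0.5·V_4 = 0
  0.04213·V_2 - 0.0003704·V_1 - 0.00009091·V_4 = 0
  1·V_4 - 0.5·V_1 - 0.00009091·V_2 = 0
Solving these 4 simultaneous equations (Gaussian elimination) gives:
  V_0 = 9.094 V, V_1 = 3.994 V, V_2 = 0.03942 V, V_4 = 1.997 V
R_eq = V_0 / 1 A = 9.094 Ω

Final answer: 9.094 Ω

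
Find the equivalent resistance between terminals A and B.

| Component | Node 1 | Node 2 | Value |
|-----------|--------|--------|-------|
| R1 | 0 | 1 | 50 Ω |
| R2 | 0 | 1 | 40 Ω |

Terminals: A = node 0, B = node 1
Reduce the network between node 0 (A) and node 1 (B) by series/parallel combination:
  Rp1 = R1 ‖ R2 (parallel, both between nodes 0 and 1) = 1/(1/50 + 1/40) = 22.22 Ω
R_eq = 22.22 Ω

Final answer: 22.22 Ω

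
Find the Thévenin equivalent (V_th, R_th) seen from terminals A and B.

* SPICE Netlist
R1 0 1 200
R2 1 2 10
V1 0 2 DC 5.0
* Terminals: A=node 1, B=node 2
Step 1 — V_th is the open-circuit voltage V_A - V_B (nothing connected across the terminals).
Nodal analysis, taking node 2 as the 0 V reference.
Source V1 fixes V_0 = 5 V.
KCL at each unknown node (sum of currents leaving = 0; resistances in Ω):
  Node 1: (V_1 - 5)/200 + (V_1 - 0)/10 = 0
Collecting terms: 0.105 × V_1 = 0.025  =>  V_1 = 0.2381 V
V_th = V_1 - V_2 = 0.2381 - 0 = 0.2381 V
Step 2 — R_th: zero the source — replace V1 by a short circuit (node 2 merges into node 0) — and find the resistance seen between A (node 1) and B (node 0).
Reduce the network between node 1 (A) and node 0 (B) by series/parallel combination:
  Rp1 = R1 ‖ R2 (parallel, both between nodes 0 and 1) = 1/(1/200 + 1/10) = 9.524 Ω
R_th = 9.524 Ω

Final answer: V_th = 0.2381 V, R_th = 9.524 Ω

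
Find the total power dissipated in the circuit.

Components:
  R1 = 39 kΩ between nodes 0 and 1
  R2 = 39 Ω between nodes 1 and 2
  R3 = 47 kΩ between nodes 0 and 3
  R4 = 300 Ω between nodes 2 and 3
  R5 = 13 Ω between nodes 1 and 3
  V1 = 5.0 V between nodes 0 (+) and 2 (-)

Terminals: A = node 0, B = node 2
Nodal analysis, taking node 2 as the 0 V reference.
Source V1 fixes V_0 = 5 V.
KCL at each unknown node (sum of currents leaving = 0; resistances in Ω):
  Node 1: (V_1 - 5)/39000 + (V_1 - 0)/39 + (V_1 - V_3)/13 = 0
  Node 3: (V_3 - 5)/47000 + (V_3 - 0)/300 + (V_3 - V_1)/13 = 0
Collecting terms (coefficients in siemens):
  0.1026·V_1 - 0.07692·V_3 = 0.0001282
  0.08028·V_3 - 0.07692·V_1 = 0.0001064
Determinant D = (0.1026)(0.08028) - (-0.07692)(-0.07692) = 0.002319
V_1 = [(0.0001282)(0.08028) - (-0.07692)(0.0001064)]/D = 0.007969 V
V_3 = [(0.1026)(0.0001064) - (0.0001282)(-0.07692)]/D = 0.008961 V
Power in each resistor, P = (ΔV)²/R:
  P_R1 = (5 - 0.007969)²/39000 = 0.000639 W
  P_R2 = (0.007969 - 0)²/39 = 0.000001628 W
  P_R3 = (5 - 0.008961)²/47000 = 0.00053 W
  P_R4 = (0 - 0.008961)²/300 = 0.0000002677 W
  P_R5 = (0.007969 - 0.008961)²/13 = 0.00000007573 W
P_total = P_R1 + P_R2 + P_R3 + P_R4 + P_R5 = 0.001171 W

Final answer: 0.001171 W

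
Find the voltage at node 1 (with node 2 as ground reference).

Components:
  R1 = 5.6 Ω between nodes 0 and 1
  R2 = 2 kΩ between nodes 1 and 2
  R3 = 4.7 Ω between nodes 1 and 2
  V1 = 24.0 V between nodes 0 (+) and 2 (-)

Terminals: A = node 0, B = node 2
Nodal analysis, taking node 2 as the 0 V reference.
Source V1 fixes V_0 = 24 V.
KCL at each unknown node (sum of currents leaving = 0; resistances in Ω):
  Node 1: (V_1 - 24)/5.6 + (V_1 - 0)/2000 + (V_1 - 0)/4.7 = 0
Collecting terms: 0.3918 × V_1 = 4.286  =>  V_1 = 10.94 V
The requested potential is V_1 = 10.94 V.

Final answer: V_1 = 10.94 V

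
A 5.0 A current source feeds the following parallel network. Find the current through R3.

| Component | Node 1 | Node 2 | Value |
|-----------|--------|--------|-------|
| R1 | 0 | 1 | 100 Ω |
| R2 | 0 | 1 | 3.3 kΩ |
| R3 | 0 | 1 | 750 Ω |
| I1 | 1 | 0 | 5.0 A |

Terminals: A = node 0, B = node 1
All resistors sit directly between nodes 0 and 1, so they are in parallel and share one voltage V; the full source current 5 A splits among them.
1/R_par = 1/100 + 1/3300 + 1/750 = 0.01164 S  =>  R_par = 85.94 Ω
V = I × R_par = 5 × 85.94 = 429.7 V
I_R3 = V/R3 = 429.7/750 = 0.5729 A

Final answer: 0.5729 A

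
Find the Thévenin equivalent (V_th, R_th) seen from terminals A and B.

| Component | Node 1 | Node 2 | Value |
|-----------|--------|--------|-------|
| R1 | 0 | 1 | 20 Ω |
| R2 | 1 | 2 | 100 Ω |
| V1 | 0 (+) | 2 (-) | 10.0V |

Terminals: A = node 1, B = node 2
Step 1 — V_th is the open-circuit voltage V_A - V_B (nothing connected across the terminals).
Nodal analysis, taking node 2 as the 0 V reference.
Source V1 fixes V_0 = 10 V.
KCL at each unknown node (sum of currents leaving = 0; resistances in Ω):
  Node 1: (V_1 - 10)/20 + (V_1 - 0)/100 = 0
Collecting terms: 0.06 × V_1 = 0.5  =>  V_1 = 8.333 V
V_th = V_1 - V_2 = 8.333 - 0 = 8.333 V
Step 2 — R_th: zero the source — replace V1 by a short circuit (node 2 merges into node 0) — and find the resistance seen between A (node 1) and B (node 0).
Reduce the network between node 1 (A) and node 0 (B) by series/parallel combination:
  Rp1 = R1 ‖ R2 (parallel, both between nodes 0 and 1) = 1/(1/20 + 1/100) = 16.67 Ω
R_th = 16.67 Ω

Final answer: V_th = 8.333 V, R_th = 16.67 Ω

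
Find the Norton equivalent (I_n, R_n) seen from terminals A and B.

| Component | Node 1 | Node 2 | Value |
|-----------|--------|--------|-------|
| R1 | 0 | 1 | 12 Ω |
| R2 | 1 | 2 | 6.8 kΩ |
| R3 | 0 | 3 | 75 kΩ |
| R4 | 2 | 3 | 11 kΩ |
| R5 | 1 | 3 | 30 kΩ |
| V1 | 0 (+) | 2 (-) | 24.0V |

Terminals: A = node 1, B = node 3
Find the Thévenin equivalent first; then I_n = V_th/R_th and R_n = R_th.
Step 1 — V_th is the open-circuit voltage V_A - V_B (nothing connected across the terminals).
Nodal analysis, taking node 2 as the 0 V reference.
Source V1 fixes V_0 = 24 V.
KCL at each unknown node (sum of currents leaving = 0; resistances in Ω):
  Node 1: (V_1 - 24)/12 + (V_1 - 0)/6800 + (V_1 - V_3)/30000 = 0
  Node 3: (V_3 - 24)/75000 + (V_3 - 0)/11000 + (V_3 - V_1)/30000 = 0
Collecting terms (coefficients in siemens):
  0.08351·V_1 - 0.00003333·V_3 = 2
  0.0001376·V_3 - 0.00003333·V_1 = 0.00032
Determinant D = (0.08351)(0.0001376) - (-0.00003333)(-0.00003333) = 0.00001149
V_1 = [(2)(0.0001376) - (-0.00003333)(0.00032)]/D = 23.95 V
V_3 = [(0.08351)(0.00032) - (2)(-0.00003333)]/D = 8.129 V
V_th = V_1 - V_3 = 23.95 - 8.129 = 15.82 V
Step 2 — R_th: zero the source — replace V1 by a short circuit (node 2 merges into node 0) — and find the resistance seen between A (node 1) and B (node 3).
Reduce the network between node 1 (A) and node 3 (B) by series/parallel combination:
  Rp1 = R1 ‖ R2 (parallel, both between nodes 0 and 1) = 1/(1/12 + 1/6800) = 11.98 Ω
  Rp2 = R3 ‖ R4 (parallel, both between nodes 0 and 3) = 1/(1/75000 + 1/11000) = 9593 Ω
  Rs1 = Rp1 + Rp2 (series, joined only at node 0) = 11.98 + 9593 = 9605 Ω
  Rp3 = R5 ‖ Rs1 (parallel, both between nodes 1 and 3) = 1/(1/30000 + 1/9605) = 7276 Ω
R_th = 7.276 kΩ
I_n = V_th/R_th = 15.82/7276 = 0.002175 A, and R_n = R_th = 7.276 kΩ

Final answer: I_n = 0.002175 A, R_n = 7.276 kΩ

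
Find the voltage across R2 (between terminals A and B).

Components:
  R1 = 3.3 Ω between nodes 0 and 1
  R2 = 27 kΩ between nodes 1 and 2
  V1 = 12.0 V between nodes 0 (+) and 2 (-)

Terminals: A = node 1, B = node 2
R1 and R2 are in series across V1 (node 0 → node 1 → node 2), and the output A–B is taken across R2, so this is a voltage divider.
Series current: I = V1/(R1 + R2) = 12/(3.3 + 27000) = 12/27000 = 0.0004444 A
V_R2 = I × R2 = V1 × R2/(R1 + R2) = 12 × 27000/27000 = 12 V

Final answer: 12 V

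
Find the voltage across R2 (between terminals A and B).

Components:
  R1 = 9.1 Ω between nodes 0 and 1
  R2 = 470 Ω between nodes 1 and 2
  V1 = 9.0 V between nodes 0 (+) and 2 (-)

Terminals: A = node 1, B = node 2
R1 and R2 are in series across V1 (node 0 → node 1 → node 2), and the output A–B is taken across R2, so this is a voltage divider.
Series current: I = V1/(R1 + R2) = 9/(9.1 + 470) = 9/479.1 = 0.01879 A
V_R2 = I × R2 = V1 × R2/(R1 + R2) = 9 × 470/479.1 = 8.829 V

Final answer: 8.829 V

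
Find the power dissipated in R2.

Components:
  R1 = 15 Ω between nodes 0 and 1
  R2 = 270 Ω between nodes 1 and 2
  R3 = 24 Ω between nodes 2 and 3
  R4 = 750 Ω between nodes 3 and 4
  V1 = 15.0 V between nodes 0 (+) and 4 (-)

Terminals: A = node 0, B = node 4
Nodal analysis, taking node 4 as the 0 V reference.
Source V1 fixes V_0 = 15 V.
KCL at each unknown node (sum of currents leaving = 0; resistances in Ω):
  Node 1: (V_1 - 15)/15 + (V_1 - V_2)/270 = 0
  Node 2: (V_2 - V_1)/270 + (V_2 - V_3)/24 = 0
  Node 3: (V_3 - V_2)/24 + (V_3 - 0)/750 = 0
Collecting terms (coefficients in siemens):
  0.07037·V_1 - 0.003704·V_2 = 1
  0.04537·V_2 - 0.003704·V_1 - 0.04167·V_3 = 0
  0.043·V_3 - 0.04167·V_2 = 0
Solving these 3 simultaneous equations (Gaussian elimination) gives:
  V_1 = 14.79 V, V_2 = 10.96 V, V_3 = 10.62 V
I_R2 = (V_1 - V_2)/R2 = (14.79 - 10.96)/270 = 0.01416 A
P_R2 = I_R2² × R2 = (0.01416)² × 270 = 0.05417 W

Final answer: 0.05417 W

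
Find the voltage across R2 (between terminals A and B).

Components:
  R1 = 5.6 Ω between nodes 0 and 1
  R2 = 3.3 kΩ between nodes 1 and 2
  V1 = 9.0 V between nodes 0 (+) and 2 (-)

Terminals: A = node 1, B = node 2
R1 and R2 are in series across V1 (node 0 → node 1 → node 2), and the output A–B is taken across R2, so this is a voltage divider.
Series current: I = V1/(R1 + R2) = 9/(5.6 + 3300) = 9/3306 = 0.002723 A
V_R2 = I × R2 = V1 × R2/(R1 + R2) = 9 × 3300/3306 = 8.985 V

Final answer: 8.985 V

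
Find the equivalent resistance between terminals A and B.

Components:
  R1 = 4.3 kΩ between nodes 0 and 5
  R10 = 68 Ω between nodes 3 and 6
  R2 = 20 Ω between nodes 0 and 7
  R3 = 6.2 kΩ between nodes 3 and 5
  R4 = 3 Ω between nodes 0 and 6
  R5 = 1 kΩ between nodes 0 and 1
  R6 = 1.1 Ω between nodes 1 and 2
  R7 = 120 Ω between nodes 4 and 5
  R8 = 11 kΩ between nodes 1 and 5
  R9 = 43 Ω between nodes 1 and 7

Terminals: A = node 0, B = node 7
Reduce the network between node 0 (A) and node 7 (B) by series/parallel combination:
  R6 touches the rest of the network only at node 1 (its other end, node 2, goes nowhere), so no current can flow through it — remove it.
  Rs1 = R3 + R10 (series, joined only at node 3) = 6200 + 68 = 6268 Ω
  R7 touches the rest of the network only at node 5 (its other end, node 4, goes nowhere), so no current can flow through it — remove it.
  Rs2 = R4 + Rs1 (series, joined only at node 6) = 3 + 6268 = 6271 Ω
  Rp1 = R1 ‖ Rs2 (parallel, both between nodes 0 and 5) = 1/(1/4300 + 1/6271) = 2551 Ω
  Rs3 = R8 + Rp1 (series, joined only at node 5) = 11000 + 2551 = 13550 Ω
  Rp2 = R5 ‖ Rs3 (parallel, both between nodes 0 and 1) = 1/(1/1000 + 1/13550) = 931.3 Ω
  Rs4 = R9 + Rp2 (series, joined only at node 1) = 43 + 931.3 = 974.3 Ω
  Rp3 = R2 ‖ Rs4 (parallel, both between nodes 0 and 7) = 1/(1/20 + 1/974.3) = 19.6 Ω
R_eq = 19.6 Ω

Final answer: 19.6 Ω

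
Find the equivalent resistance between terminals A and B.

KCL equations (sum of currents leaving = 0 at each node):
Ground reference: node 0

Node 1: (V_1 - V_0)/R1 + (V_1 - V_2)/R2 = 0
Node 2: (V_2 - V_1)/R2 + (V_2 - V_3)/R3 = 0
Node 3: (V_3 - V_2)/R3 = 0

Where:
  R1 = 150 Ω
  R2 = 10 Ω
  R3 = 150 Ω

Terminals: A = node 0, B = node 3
Reduce the network between node 0 (A) and node 3 (B) by series/parallel combination:
  Rs1 = R1 + R2 (series, joined only at node 1) = 150 + 10 = 160 Ω
  Rs2 = R3 + Rs1 (series, joined only at node 2) = 150 + 160 = 310 Ω
R_eq = 310 Ω

Final answer: 310 Ω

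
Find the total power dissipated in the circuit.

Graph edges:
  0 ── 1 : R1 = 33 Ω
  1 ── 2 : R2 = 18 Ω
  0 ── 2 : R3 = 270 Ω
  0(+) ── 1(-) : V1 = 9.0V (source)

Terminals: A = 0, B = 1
Nodal analysis, taking node 1 as the 0 V reference.
Source V1 fixes V_0 = 9 V.
KCL at each unknown node (sum of currents leaving = 0; resistances in Ω):
  Node 2: (V_2 - 0)/18 + (V_2 - 9)/270 = 0
Collecting terms: 0.05926 × V_2 = 0.03333  =>  V_2 = 0.5625 V
Power in each resistor, P = (ΔV)²/R:
  P_R1 = (9 - 0)²/33 = 2.455 W
  P_R2 = (0 - 0.5625)²/18 = 0.01758 W
  P_R3 = (9 - 0.5625)²/270 = 0.2637 W
P_total = P_R1 + P_R2 + P_R3 = 2.736 W

Final answer: 2.736 W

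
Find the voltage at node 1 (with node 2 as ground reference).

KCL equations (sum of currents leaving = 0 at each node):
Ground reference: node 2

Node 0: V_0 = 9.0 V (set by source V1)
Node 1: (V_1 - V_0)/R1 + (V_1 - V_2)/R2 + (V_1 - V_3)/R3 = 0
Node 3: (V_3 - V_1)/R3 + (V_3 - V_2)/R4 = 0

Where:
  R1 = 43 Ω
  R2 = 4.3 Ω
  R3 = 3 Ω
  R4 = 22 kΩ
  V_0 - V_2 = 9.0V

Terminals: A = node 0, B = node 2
Nodal analysis, taking node 2 as the 0 V reference.
Source V1 fixes V_0 = 9 V.
KCL at each unknown node (sum of currents leaving = 0; resistances in Ω):
  Node 1: (V_1 - 9)/43 + (V_1 - 0)/4.3 + (V_1 - V_3)/3 = 0
  Node 3: (V_3 - V_1)/3 + (V_3 - 0)/22000 = 0
Collecting terms (coefficients in siemens):
  0.5891·V_1 - 0.3333·V_3 = 0.2093
  0.3334·V_3 - 0.3333·V_1 = 0
Determinant D = (0.5891)(0.3334) - (-0.3333)(-0.3333) = 0.0853
V_1 = [(0.2093)(0.3334) - (-0.3333)(0)]/D = 0.818 V
V_3 = [(0.5891)(0) - (0.2093)(-0.3333)]/D = 0.8179 V
The requested potential is V_1 = 0.818 V.

Final answer: V_1 = 0.818 V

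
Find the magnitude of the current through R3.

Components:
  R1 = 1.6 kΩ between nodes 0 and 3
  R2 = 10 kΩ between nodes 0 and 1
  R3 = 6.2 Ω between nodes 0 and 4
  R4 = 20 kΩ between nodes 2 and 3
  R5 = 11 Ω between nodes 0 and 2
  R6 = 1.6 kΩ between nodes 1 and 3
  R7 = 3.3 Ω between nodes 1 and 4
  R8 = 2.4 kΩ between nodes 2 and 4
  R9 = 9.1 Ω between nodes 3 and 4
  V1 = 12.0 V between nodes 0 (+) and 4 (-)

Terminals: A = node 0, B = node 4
Nodal analysis, taking node 4 as the 0 V reference.
Source V1 fixes V_0 = 12 V.
KCL at each unknown node (sum of currents leaving = 0; resistances in Ω):
  Node 1: (V_1 - 12)/10000 + (V_1 - V_3)/1600 + (V_1 - 0)/3.3 = 0
  Node 2: (V_2 - V_3)/20000 + (V_2 - 12)/11 + (V_2 - 0)/2400 = 0
  Node 3: (V_3 - 12)/1600 + (V_3 - V_2)/20000 + (V_3 - V_1)/1600 + (V_3 - 0)/9.1 = 0
Collecting terms (coefficients in siemens):
  0.3038·V_1 - 0.000625·V_3 = 0.0012
  0.09138·V_2 - 0.00005·V_3 = 1.091
  0.1112·V_3 - 0.000625·V_1 - 0.00005·V_2 = 0.0075
Solving these 3 simultaneous equations (Gaussian elimination) gives:
  V_1 = 0.0041 V, V_2 = 11.94 V, V_3 = 0.07284 V
I_R3 = (V_0 - V_4)/R3 = (12 - 0)/6.2 = 1.935 A
|I_R3| = 1.935 A

Final answer: |I_R3| = 1.935 A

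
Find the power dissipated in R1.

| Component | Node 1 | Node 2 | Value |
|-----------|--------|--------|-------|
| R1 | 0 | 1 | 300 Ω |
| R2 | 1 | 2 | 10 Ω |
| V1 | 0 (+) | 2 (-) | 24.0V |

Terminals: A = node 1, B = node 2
Nodal analysis, taking node 2 as the 0 V reference.
Source V1 fixes V_0 = 24 V.
KCL at each unknown node (sum of currents leaving = 0; resistances in Ω):
  Node 1: (V_1 - 24)/300 + (V_1 - 0)/10 = 0
Collecting terms: 0.1033 × V_1 = 0.08  =>  V_1 = 0.7742 V
I_R1 = (V_0 - V_1)/R1 = (24 - 0.7742)/300 = 0.07742 A
P_R1 = I_R1² × R1 = (0.07742)² × 300 = 1.798 W

Final answer: 1.798 W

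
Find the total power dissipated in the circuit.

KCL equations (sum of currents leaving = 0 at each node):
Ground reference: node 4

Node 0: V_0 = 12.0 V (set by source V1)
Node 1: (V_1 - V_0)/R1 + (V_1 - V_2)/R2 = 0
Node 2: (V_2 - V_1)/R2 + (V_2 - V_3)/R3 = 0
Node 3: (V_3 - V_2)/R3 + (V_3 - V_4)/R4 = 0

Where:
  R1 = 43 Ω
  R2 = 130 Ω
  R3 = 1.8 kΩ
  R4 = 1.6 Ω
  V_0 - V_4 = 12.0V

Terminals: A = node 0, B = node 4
Nodal analysis, taking node 4 as the 0 V reference.
Source V1 fixes V_0 = 12 V.
KCL at each unknown node (sum of currents leaving = 0; resistances in Ω):
  Node 1: (V_1 - 12)/43 + (V_1 - V_2)/130 = 0
  Node 2: (V_2 - V_1)/130 + (V_2 - V_3)/1800 = 0
  Node 3: (V_3 - V_2)/1800 + (V_3 - 0)/1.6 = 0
Collecting terms (coefficients in siemens):
  0.03095·V_1 - 0.007692·V_2 = 0.2791
  0.008248·V_2 - 0.007692·V_1 - 0.0005556·V_3 = 0
  0.6256·V_3 - 0.0005556·V_2 = 0
Solving these 3 simultaneous equations (Gaussian elimination) gives:
  V_1 = 11.74 V, V_2 = 10.95 V, V_3 = 0.009723 V
Power in each resistor, P = (ΔV)²/R:
  P_R1 = (12 - 11.74)²/43 = 0.001588 W
  P_R2 = (11.74 - 10.95)²/130 = 0.004801 W
  P_R3 = (10.95 - 0.009723)²/1800 = 0.06648 W
  P_R4 = (0.009723 - 0)²/1.6 = 0.00005909 W
P_total = P_R1 + P_R2 + P_R3 + P_R4 = 0.07293 W

Final answer: 0.07293 W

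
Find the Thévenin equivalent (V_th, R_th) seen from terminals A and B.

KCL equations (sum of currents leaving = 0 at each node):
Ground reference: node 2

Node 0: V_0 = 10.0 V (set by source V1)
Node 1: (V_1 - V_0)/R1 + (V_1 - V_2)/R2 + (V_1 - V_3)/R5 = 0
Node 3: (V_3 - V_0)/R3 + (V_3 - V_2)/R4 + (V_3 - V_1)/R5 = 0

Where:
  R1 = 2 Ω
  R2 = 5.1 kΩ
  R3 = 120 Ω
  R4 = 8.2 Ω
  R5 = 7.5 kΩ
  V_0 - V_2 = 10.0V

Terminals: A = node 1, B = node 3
Step 1 — V_th is the open-circuit voltage V_A - V_B (nothing connected across the terminals).
Nodal analysis, taking node 2 as the 0 V reference.
Source V1 fixes V_0 = 10 V.
KCL at each unknown node (sum of currents leaving = 0; resistances in Ω):
  Node 1: (V_1 - 10)/2 + (V_1 - 0)/5100 + (V_1 - V_3)/7500 = 0
  Node 3: (V_3 - 10)/120 + (V_3 - 0)/8.2 + (V_3 - V_1)/7500 = 0
Collecting terms (coefficients in siemens):
  0.5003·V_1 - 0.0001333·V_3 = 5
  0.1304·V_3 - 0.0001333·V_1 = 0.08333
Determinant D = (0.5003)(0.1304) - (-0.0001333)(-0.0001333) = 0.06525
V_1 = [(5)(0.1304) - (-0.0001333)(0.08333)]/D = 9.994 V
V_3 = [(0.5003)(0.08333) - (5)(-0.0001333)]/D = 0.6492 V
V_th = V_1 - V_3 = 9.994 - 0.6492 = 9.344 V
Step 2 — R_th: zero the source — replace V1 by a short circuit (node 2 merges into node 0) — and find the resistance seen between A (node 1) and B (node 3).
Reduce the network between node 1 (A) and node 3 (B) by series/parallel combination:
  Rp1 = R1 ‖ R2 (parallel, both between nodes 0 and 1) = 1/(1/2 + 1/5100) = 1.999 Ω
  Rp2 = R3 ‖ R4 (parallel, both between nodes 0 and 3) = 1/(1/120 + 1/8.2) = 7.676 Ω
  Rs1 = Rp1 + Rp2 (series, joined only at node 0) = 1.999 + 7.676 = 9.675 Ω
  Rp3 = R5 ‖ Rs1 (parallel, both between nodes 1 and 3) = 1/(1/7500 + 1/9.675) = 9.662 Ω
R_th = 9.662 Ω

Final answer: V_th = 9.344 V, R_th = 9.662 Ω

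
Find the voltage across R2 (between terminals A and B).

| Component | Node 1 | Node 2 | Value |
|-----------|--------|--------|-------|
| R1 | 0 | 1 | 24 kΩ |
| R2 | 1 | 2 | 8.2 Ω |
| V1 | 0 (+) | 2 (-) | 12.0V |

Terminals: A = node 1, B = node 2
R1 and R2 are in series across V1 (node 0 → node 1 → node 2), and the output A–B is taken across R2, so this is a voltage divider.
Series current: I = V1/(R1 + R2) = 12/(24000 + 8.2) = 12/24010 = 0.0004998 A
V_R2 = I × R2 = V1 × R2/(R1 + R2) = 12 × 8.2/24010 = 0.004099 V

Final answer: 0.004099 V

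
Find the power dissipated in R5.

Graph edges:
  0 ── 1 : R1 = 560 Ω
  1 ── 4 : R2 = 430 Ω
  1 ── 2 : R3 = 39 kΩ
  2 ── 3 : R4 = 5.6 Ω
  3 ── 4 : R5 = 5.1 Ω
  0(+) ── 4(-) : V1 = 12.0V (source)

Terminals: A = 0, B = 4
Nodal analysis, taking node 4 as the 0 V reference.
Source V1 fixes V_0 = 12 V.
KCL at each unknown node (sum of currents leaving = 0; resistances in Ω):
  Node 1: (V_1 - 12)/560 + (V_1 - 0)/430 + (V_1 - V_2)/39000 = 0
  Node 2: (V_2 - V_1)/39000 + (V_2 - V_3)/5.6 = 0
  Node 3: (V_3 - V_2)/5.6 + (V_3 - 0)/5.1 = 0
Collecting terms (coefficients in siemens):
  0.004137·V_1 - 0.00002564·V_2 = 0.02143
  0.1786·V_2 - 0.00002564·V_1 - 0.1786·V_3 = 0
  0.3746·V_3 - 0.1786·V_2 = 0
Solving these 3 simultaneous equations (Gaussian elimination) gives:
  V_1 = 5.18 V, V_2 = 0.001421 V, V_3 = 0.0006772 V
I_R5 = (V_3 - V_4)/R5 = (0.0006772 - 0)/5.1 = 0.0001328 A
P_R5 = I_R5² × R5 = (0.0001328)² × 5.1 = 0.00000008992 W

Final answer: 8.992e-08 W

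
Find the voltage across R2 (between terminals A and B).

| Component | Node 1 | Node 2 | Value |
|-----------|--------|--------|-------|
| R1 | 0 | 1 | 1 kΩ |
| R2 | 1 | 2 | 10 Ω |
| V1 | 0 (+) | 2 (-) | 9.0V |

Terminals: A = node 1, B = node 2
R1 and R2 are in series across V1 (node 0 → node 1 → node 2), and the output A–B is taken across R2, so this is a voltage divider.
Series current: I = V1/(R1 + R2) = 9/(1000 + 10) = 9/1010 = 0.008911 A
V_R2 = I × R2 = V1 × R2/(R1 + R2) = 9 × 10/1010 = 0.08911 V

Final answer: 0.08911 V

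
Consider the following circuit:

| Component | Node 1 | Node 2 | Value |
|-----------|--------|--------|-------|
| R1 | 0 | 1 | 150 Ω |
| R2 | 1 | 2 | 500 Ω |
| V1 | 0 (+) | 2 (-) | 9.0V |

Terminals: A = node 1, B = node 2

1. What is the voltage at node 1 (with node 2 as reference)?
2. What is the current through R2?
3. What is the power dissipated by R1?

Nodal analysis, taking node 2 as the 0 V reference.
Source V1 fixes V_0 = 9 V.
KCL at each unknown node (sum of currents leaving = 0; resistances in Ω):
  Node 1: (V_1 - 9)/150 + (V_1 - 0)/500 = 0
Collecting terms: 0.008667 × V_1 = 0.06  =>  V_1 = 6.923 V
Part 1:
  Read off the nodal solution: V_1 = 6.923 V
Part 2:
  I_R2 = (V_1 - V_2)/R2 = (6.923 - 0)/500 = 0.01385 A
  Magnitude: I_R2 = 0.01385 A
Part 3:
  I_R1 = (V_0 - V_1)/R1 = (9 - 6.923)/150 = 0.01385 A
  P_R1 = I_R1² × R1 = (0.01385)² × 150 = 0.02876 W

Final answers:
1. V_1 = 6.923 V
2. I_R2 = 0.01385 A
3. P_R1 = 0.02876 W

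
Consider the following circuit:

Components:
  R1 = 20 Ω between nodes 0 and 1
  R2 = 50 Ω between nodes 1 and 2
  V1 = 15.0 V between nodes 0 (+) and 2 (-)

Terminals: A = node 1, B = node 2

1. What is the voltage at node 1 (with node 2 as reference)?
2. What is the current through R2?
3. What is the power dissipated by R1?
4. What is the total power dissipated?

Nodal analysis, taking node 2 as the 0 V reference.
Source V1 fixes V_0 = 15 V.
KCL at each unknown node (sum of currents leaving = 0; resistances in Ω):
  Node 1: (V_1 - 15)/20 + (V_1 - 0)/50 = 0
Collecting terms: 0.07 × V_1 = 0.75  =>  V_1 = 10.71 V
Part 1:
  Read off the nodal solution: V_1 = 10.71 V
Part 2:
  I_R2 = (V_1 - V_2)/R2 = (10.71 - 0)/50 = 0.2143 A
  Magnitude: I_R2 = 0.2143 A
Part 3:
  I_R1 = (V_0 - V_1)/R1 = (15 - 10.71)/20 = 0.2143 A
  P_R1 = I_R1² × R1 = (0.2143)² × 20 = 0.9184 W
Part 4:
  Power in each resistor, P = (ΔV)²/R:
    P_R1 = (15 - 10.71)²/20 = 0.9184 W
    P_R2 = (10.71 - 0)²/50 = 2.296 W
  P_total = P_R1 + P_R2 = 3.214 W

Final answers:
1. V_1 = 10.71 V
2. I_R2 = 0.2143 A
3. P_R1 = 0.9184 W
4. P_total = 3.214 W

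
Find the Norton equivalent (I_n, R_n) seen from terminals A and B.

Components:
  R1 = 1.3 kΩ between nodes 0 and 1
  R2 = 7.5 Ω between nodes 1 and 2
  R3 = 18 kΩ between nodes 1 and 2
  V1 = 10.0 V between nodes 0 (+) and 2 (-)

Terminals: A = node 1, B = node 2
Find the Thévenin equivalent first; then I_n = V_th/R_th and R_n = R_th.
Step 1 — V_th is the open-circuit voltage V_A - V_B (nothing connected across the terminals).
Nodal analysis, taking node 2 as the 0 V reference.
Source V1 fixes V_0 = 10 V.
KCL at each unknown node (sum of currents leaving = 0; resistances in Ω):
  Node 1: (V_1 - 10)/1300 + (V_1 - 0)/7.5 + (V_1 - 0)/18000 = 0
Collecting terms: 0.1342 × V_1 = 0.007692  =>  V_1 = 0.05734 V
V_th = V_1 - V_2 = 0.05734 - 0 = 0.05734 V
Step 2 — R_th: zero the source — replace V1 by a short circuit (node 2 merges into node 0) — and find the resistance seen between A (node 1) and B (node 0).
Reduce the network between node 1 (A) and node 0 (B) by series/parallel combination:
  Rp1 = R1 ‖ R2 ‖ R3 (parallel, all between nodes 0 and 1) = 1/(1/1300 + 1/7.5 + 1/18000) = 7.454 Ω
R_th = 7.454 Ω
I_n = V_th/R_th = 0.05734/7.454 = 0.007692 A, and R_n = R_th = 7.454 Ω

Final answer: I_n = 0.007692 A, R_n = 7.454 Ω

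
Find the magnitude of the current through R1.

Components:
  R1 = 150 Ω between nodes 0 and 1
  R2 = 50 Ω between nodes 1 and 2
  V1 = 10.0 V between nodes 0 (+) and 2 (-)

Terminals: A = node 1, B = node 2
Nodal analysis, taking node 2 as the 0 V reference.
Source V1 fixes V_0 = 10 V.
KCL at each unknown node (sum of currents leaving = 0; resistances in Ω):
  Node 1: (V_1 - 10)/150 + (V_1 - 0)/50 = 0
Collecting terms: 0.02667 × V_1 = 0.06667  =>  V_1 = 2.5 V
I_R1 = (V_0 - V_1)/R1 = (10 - 2.5)/150 = 0.05 A
|I_R1| = 0.05 A

Final answer: |I_R1| = 0.05 A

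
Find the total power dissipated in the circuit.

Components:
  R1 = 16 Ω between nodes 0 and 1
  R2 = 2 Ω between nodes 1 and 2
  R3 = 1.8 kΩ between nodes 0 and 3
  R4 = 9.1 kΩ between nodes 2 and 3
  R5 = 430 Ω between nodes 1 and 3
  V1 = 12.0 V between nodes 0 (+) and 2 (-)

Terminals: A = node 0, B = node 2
Nodal analysis, taking node 2 as the 0 V reference.
Source V1 fixes V_0 = 12 V.
KCL at each unknown node (sum of currents leaving = 0; resistances in Ω):
  Node 1: (V_1 - 12)/16 + (V_1 - 0)/2 + (V_1 - V_3)/430 = 0
  Node 3: (V_3 - 12)/1800 + (V_3 - 0)/9100 + (V_3 - V_1)/430 = 0
Collecting terms (coefficients in siemens):
  0.5648·V_1 - 0.002326·V_3 = 0.75
  0.002991·V_3 - 0.002326·V_1 = 0.006667
Determinant D = (0.5648)(0.002991) - (-0.002326)(-0.002326) = 0.001684
V_1 = [(0.75)(0.002991) - (-0.002326)(0.006667)]/D = 1.341 V
V_3 = [(0.5648)(0.006667) - (0.75)(-0.002326)]/D = 3.272 V
Power in each resistor, P = (ΔV)²/R:
  P_R1 = (12 - 1.341)²/16 = 7.1 W
  P_R2 = (1.341 - 0)²/2 = 0.8996 W
  P_R3 = (12 - 3.272)²/1800 = 0.04232 W
  P_R4 = (0 - 3.272)²/9100 = 0.001176 W
  P_R5 = (1.341 - 3.272)²/430 = 0.008667 W
P_total = P_R1 + P_R2 + P_R3 + P_R4 + P_R5 = 8.052 W

Final answer: 8.052 W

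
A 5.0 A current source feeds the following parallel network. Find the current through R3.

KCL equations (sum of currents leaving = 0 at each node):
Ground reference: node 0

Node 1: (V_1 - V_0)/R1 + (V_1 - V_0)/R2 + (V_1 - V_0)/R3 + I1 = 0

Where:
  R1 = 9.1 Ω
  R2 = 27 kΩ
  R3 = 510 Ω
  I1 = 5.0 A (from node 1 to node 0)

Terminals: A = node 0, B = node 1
All resistors sit directly between nodes 0 and 1, so they are in parallel and share one voltage V; the full source current 5 A splits among them.
1/R_par = 1/9.1 + 1/27000 + 1/510 = 0.1119 S  =>  R_par = 8.938 Ω
V = I × R_par = 5 × 8.938 = 44.69 V
I_R3 = V/R3 = 44.69/510 = 0.08762 A

Final answer: 0.08762 A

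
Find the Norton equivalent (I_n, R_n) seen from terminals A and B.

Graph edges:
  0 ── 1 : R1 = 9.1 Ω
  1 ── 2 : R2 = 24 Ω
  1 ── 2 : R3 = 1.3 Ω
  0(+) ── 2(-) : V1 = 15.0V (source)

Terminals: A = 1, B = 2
Find the Thévenin equivalent first; then I_n = V_th/R_th and R_n = R_th.
Step 1 — V_th is the open-circuit voltage V_A - V_B (nothing connected across the terminals).
Nodal analysis, taking node 2 as the 0 V reference.
Source V1 fixes V_0 = 15 V.
KCL at each unknown node (sum of currents leaving = 0; resistances in Ω):
  Node 1: (V_1 - 15)/9.1 + (V_1 - 0)/24 + (V_1 - 0)/1.3 = 0
Collecting terms: 0.9208 × V_1 = 1.648  =>  V_1 = 1.79 V
V_th = V_1 - V_2 = 1.79 - 0 = 1.79 V
Step 2 — R_th: zero the source — replace V1 by a short circuit (node 2 merges into node 0) — and find the resistance seen between A (node 1) and B (node 0).
Reduce the network between node 1 (A) and node 0 (B) by series/parallel combination:
  Rp1 = R1 ‖ R2 ‖ R3 (parallel, all between nodes 0 and 1) = 1/(1/9.1 + 1/24 + 1/1.3) = 1.086 Ω
R_th = 1.086 Ω
I_n = V_th/R_th = 1.79/1.086 = 1.648 A, and R_n = R_th = 1.086 Ω

Final answer: I_n = 1.648 A, R_n = 1.086 Ω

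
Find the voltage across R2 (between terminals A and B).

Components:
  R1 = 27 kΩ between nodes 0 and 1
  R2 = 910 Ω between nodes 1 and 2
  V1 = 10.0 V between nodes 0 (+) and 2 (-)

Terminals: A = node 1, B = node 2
R1 and R2 are in series across V1 (node 0 → node 1 → node 2), and the output A–B is taken across R2, so this is a voltage divider.
Series current: I = V1/(R1 + R2) = 10/(27000 + 910) = 10/27910 = 0.0003583 A
V_R2 = I × R2 = V1 × R2/(R1 + R2) = 10 × 910/27910 = 0.326 V

Final answer: 0.326 V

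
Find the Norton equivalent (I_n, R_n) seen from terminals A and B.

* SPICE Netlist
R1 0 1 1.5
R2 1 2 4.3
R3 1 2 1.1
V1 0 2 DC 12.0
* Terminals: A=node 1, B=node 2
Find the Thévenin equivalent first; then I_n = V_th/R_th and R_n = R_th.
Step 1 — V_th is the open-circuit voltage V_A - V_B (nothing connected across the terminals).
Nodal analysis, taking node 2 as the 0 V reference.
Source V1 fixes V_0 = 12 V.
KCL at each unknown node (sum of currents leaving = 0; resistances in Ω):
  Node 1: (V_1 - 12)/1.5 + (V_1 - 0)/4.3 + (V_1 - 0)/1.1 = 0
Collecting terms: 1.808 × V_1 = 8  =>  V_1 = 4.424 V
V_th = V_1 - V_2 = 4.424 - 0 = 4.424 V
Step 2 — R_th: zero the source — replace V1 by a short circuit (node 2 merges into node 0) — and find the resistance seen between A (node 1) and B (node 0).
Reduce the network between node 1 (A) and node 0 (B) by series/parallel combination:
  Rp1 = R1 ‖ R2 ‖ R3 (parallel, all between nodes 0 and 1) = 1/(1/1.5 + 1/4.3 + 1/1.1) = 0.553 Ω
R_th = 0.553 Ω
I_n = V_th/R_th = 4.424/0.553 = 8 A, and R_n = R_th = 0.553 Ω

Final answer: I_n = 8 A, R_n = 0.553 Ω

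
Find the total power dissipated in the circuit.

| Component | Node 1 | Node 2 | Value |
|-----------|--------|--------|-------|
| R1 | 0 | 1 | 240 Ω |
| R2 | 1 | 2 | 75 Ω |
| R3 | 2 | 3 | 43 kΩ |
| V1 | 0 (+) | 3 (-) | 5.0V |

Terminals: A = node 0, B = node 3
Nodal analysis, taking node 3 as the 0 V reference.
Source V1 fixes V_0 = 5 V.
KCL at each unknown node (sum of currents leaving = 0; resistances in Ω):
  Node 1: (V_1 - 5)/240 + (V_1 - V_2)/75 = 0
  Node 2: (V_2 - V_1)/75 + (V_2 - 0)/43000 = 0
Collecting terms (coefficients in siemens):
  0.0175·V_1 - 0.01333·V_2 = 0.02083
  0.01336·V_2 - 0.01333·V_1 = 0
Determinant D = (0.0175)(0.01336) - (-0.01333)(-0.01333) = 0.00005596
V_1 = [(0.02083)(0.01336) - (-0.01333)(0)]/D = 4.972 V
V_2 = [(0.0175)(0) - (0.02083)(-0.01333)]/D = 4.964 V
Power in each resistor, P = (ΔV)²/R:
  P_R1 = (5 - 4.972)²/240 = 0.000003198 W
  P_R2 = (4.972 - 4.964)²/75 = 0.0000009994 W
  P_R3 = (4.964 - 0)²/43000 = 0.000573 W
P_total = P_R1 + P_R2 + P_R3 = 0.0005772 W

Final answer: 0.0005772 W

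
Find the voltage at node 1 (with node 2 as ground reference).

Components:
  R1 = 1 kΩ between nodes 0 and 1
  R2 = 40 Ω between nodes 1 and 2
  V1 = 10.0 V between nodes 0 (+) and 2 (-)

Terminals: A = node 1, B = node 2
Nodal analysis, taking node 2 as the 0 V reference.
Source V1 fixes V_0 = 10 V.
KCL at each unknown node (sum of currents leaving = 0; resistances in Ω):
  Node 1: (V_1 - 10)/1000 + (V_1 - 0)/40 = 0
Collecting terms: 0.026 × V_1 = 0.01  =>  V_1 = 0.3846 V
The requested potential is V_1 = 0.3846 V.

Final answer: V_1 = 0.3846 V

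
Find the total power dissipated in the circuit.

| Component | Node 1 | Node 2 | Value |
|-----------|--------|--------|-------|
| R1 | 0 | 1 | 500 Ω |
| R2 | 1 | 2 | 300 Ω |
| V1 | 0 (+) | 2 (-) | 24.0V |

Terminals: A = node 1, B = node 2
Nodal analysis, taking node 2 as the 0 V reference.
Source V1 fixes V_0 = 24 V.
KCL at each unknown node (sum of currents leaving = 0; resistances in Ω):
  Node 1: (V_1 - 24)/500 + (V_1 - 0)/300 = 0
Collecting terms: 0.005333 × V_1 = 0.048  =>  V_1 = 9 V
Power in each resistor, P = (ΔV)²/R:
  P_R1 = (24 - 9)²/500 = 0.45 W
  P_R2 = (9 - 0)²/300 = 0.27 W
P_total = P_R1 + P_R2 = 0.72 W

Final answer: 0.72 W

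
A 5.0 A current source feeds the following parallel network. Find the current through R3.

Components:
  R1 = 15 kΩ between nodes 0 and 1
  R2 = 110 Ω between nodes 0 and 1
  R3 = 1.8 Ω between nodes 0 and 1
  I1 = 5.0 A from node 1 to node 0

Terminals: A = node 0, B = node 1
All resistors sit directly between nodes 0 and 1, so they are in parallel and share one voltage V; the full source current 5 A splits among them.
1/R_par = 1/15000 + 1/110 + 1/1.8 = 0.5647 S  =>  R_par = 1.771 Ω
V = I × R_par = 5 × 1.771 = 8.854 V
I_R3 = V/R3 = 8.854/1.8 = 4.919 A

Final answer: 4.919 A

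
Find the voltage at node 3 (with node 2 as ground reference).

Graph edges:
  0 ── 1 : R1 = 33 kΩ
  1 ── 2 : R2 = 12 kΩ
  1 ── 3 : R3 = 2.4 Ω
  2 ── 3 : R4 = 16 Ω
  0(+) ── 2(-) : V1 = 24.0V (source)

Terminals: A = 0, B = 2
Nodal analysis, taking node 2 as the 0 V reference.
Source V1 fixes V_0 = 24 V.
KCL at each unknown node (sum of currents leaving = 0; resistances in Ω):
  Node 1: (V_1 - 24)/33000 + (V_1 - 0)/12000 + (V_1 - V_3)/2.4 = 0
  Node 3: (V_3 - V_1)/2.4 + (V_3 - 0)/16 = 0
Collecting terms (coefficients in siemens):
  0.4168·V_1 - 0.4167·V_3 = 0.0007273
  0.4792·V_3 - 0.4167·V_1 = 0
Determinant D = (0.4168)(0.4792) - (-0.4167)(-0.4167) = 0.0261
V_1 = [(0.0007273)(0.4792) - (-0.4167)(0)]/D = 0.01335 V
V_3 = [(0.4168)(0) - (0.0007273)(-0.4167)]/D = 0.01161 V
The requested potential is V_3 = 0.01161 V.

Final answer: V_3 = 0.01161 V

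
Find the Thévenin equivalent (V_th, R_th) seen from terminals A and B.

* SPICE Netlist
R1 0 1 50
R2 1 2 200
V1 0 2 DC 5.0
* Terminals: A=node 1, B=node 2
Step 1 — V_th is the open-circuit voltage V_A - V_B (nothing connected across the terminals).
Nodal analysis, taking node 2 as the 0 V reference.
Source V1 fixes V_0 = 5 V.
KCL at each unknown node (sum of currents leaving = 0; resistances in Ω):
  Node 1: (V_1 - 5)/50 + (V_1 - 0)/200 = 0
Collecting terms: 0.025 × V_1 = 0.1  =>  V_1 = 4 V
V_th = V_1 - V_2 = 4 - 0 = 4 V
Step 2 — R_th: zero the source — replace V1 by a short circuit (node 2 merges into node 0) — and find the resistance seen between A (node 1) and B (node 0).
Reduce the network between node 1 (A) and node 0 (B) by series/parallel combination:
  Rp1 = R1 ‖ R2 (parallel, both between nodes 0 and 1) = 1/(1/50 + 1/200) = 40 Ω
R_th = 40 Ω

Final answer: V_th = 4 V, R_th = 40 Ω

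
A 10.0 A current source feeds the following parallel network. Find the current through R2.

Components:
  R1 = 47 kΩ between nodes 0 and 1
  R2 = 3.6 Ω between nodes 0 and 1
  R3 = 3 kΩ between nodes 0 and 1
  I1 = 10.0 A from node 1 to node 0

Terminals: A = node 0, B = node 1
All resistors sit directly between nodes 0 and 1, so they are in parallel and share one voltage V; the full source current 10 A splits among them.
1/R_par = 1/47000 + 1/3.6 + 1/3000 = 0.2781 S  =>  R_par = 3.595 Ω
V = I × R_par = 10 × 3.595 = 35.95 V
I_R2 = V/R2 = 35.95/3.6 = 9.987 A

Final answer: 9.987 A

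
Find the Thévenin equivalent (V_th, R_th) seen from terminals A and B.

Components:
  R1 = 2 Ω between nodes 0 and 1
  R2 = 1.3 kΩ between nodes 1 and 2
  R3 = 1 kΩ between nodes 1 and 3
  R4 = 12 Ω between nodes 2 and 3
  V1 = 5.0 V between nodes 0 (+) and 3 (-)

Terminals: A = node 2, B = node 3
Step 1 — V_th is the open-circuit voltage V_A - V_B (nothing connected across the terminals).
Nodal analysis, taking node 3 as the 0 V reference.
Source V1 fixes V_0 = 5 V.
KCL at each unknown node (sum of currents leaving = 0; resistances in Ω):
  Node 1: (V_1 - 5)/2 + (V_1 - V_2)/1300 + (V_1 - 0)/1000 = 0
  Node 2: (V_2 - V_1)/1300 + (V_2 - 0)/12 = 0
Collecting terms (coefficients in siemens):
  0.5018·V_1 - 0.0007692·V_2 = 2.5
  0.0841·V_2 - 0.0007692·V_1 = 0
Determinant D = (0.5018)(0.0841) - (-0.0007692)(-0.0007692) = 0.0422
V_1 = [(2.5)(0.0841) - (-0.0007692)(0)]/D = 4.982 V
V_2 = [(0.5018)(0) - (2.5)(-0.0007692)]/D = 0.04557 V
V_th = V_2 - V_3 = 0.04557 - 0 = 0.04557 V
Step 2 — R_th: zero the source — replace V1 by a short circuit (node 3 merges into node 0) — and find the resistance seen between A (node 2) and B (node 0).
Reduce the network between node 2 (A) and node 0 (B) by series/parallel combination:
  Rp1 = R1 ‖ R3 (parallel, both between nodes 0 and 1) = 1/(1/2 + 1/1000) = 1.996 Ω
  Rs1 = R2 + Rp1 (series, joined only at node 1) = 1300 + 1.996 = 1302 Ω
  Rp2 = R4 ‖ Rs1 (parallel, both between nodes 0 and 2) = 1/(1/12 + 1/1302) = 11.89 Ω
R_th = 11.89 Ω

Final answer: V_th = 0.04557 V, R_th = 11.89 Ω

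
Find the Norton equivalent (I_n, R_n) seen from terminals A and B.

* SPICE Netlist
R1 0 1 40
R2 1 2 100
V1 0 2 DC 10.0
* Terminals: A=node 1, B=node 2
Find the Thévenin equivalent first; then I_n = V_th/R_th and R_n = R_th.
Step 1 — V_th is the open-circuit voltage V_A - V_B (nothing connected across the terminals).
Nodal analysis, taking node 2 as the 0 V reference.
Source V1 fixes V_0 = 10 V.
KCL at each unknown node (sum of currents leaving = 0; resistances in Ω):
  Node 1: (V_1 - 10)/40 + (V_1 - 0)/100 = 0
Collecting terms: 0.035 × V_1 = 0.25  =>  V_1 = 7.143 V
V_th = V_1 - V_2 = 7.143 - 0 = 7.143 V
Step 2 — R_th: zero the source — replace V1 by a short circuit (node 2 merges into node 0) — and find the resistance seen between A (node 1) and B (node 0).
Reduce the network between node 1 (A) and node 0 (B) by series/parallel combination:
  Rp1 = R1 ‖ R2 (parallel, both between nodes 0 and 1) = 1/(1/40 + 1/100) = 28.57 Ω
R_th = 28.57 Ω
I_n = V_th/R_th = 7.143/28.57 = 0.25 A, and R_n = R_th = 28.57 Ω

Final answer: I_n = 0.25 A, R_n = 28.57 Ω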